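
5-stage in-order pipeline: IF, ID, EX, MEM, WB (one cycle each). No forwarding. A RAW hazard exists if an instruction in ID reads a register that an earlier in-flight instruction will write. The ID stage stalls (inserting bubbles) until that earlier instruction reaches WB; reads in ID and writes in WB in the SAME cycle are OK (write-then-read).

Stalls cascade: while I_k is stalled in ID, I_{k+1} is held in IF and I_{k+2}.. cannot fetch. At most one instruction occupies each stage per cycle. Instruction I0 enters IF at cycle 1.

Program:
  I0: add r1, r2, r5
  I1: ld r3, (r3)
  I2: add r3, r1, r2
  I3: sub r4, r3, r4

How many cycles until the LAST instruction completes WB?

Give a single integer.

I0 add r1 <- r2,r5: IF@1 ID@2 stall=0 (-) EX@3 MEM@4 WB@5
I1 ld r3 <- r3: IF@2 ID@3 stall=0 (-) EX@4 MEM@5 WB@6
I2 add r3 <- r1,r2: IF@3 ID@4 stall=1 (RAW on I0.r1 (WB@5)) EX@6 MEM@7 WB@8
I3 sub r4 <- r3,r4: IF@4 ID@6 stall=2 (RAW on I2.r3 (WB@8)) EX@9 MEM@10 WB@11

Answer: 11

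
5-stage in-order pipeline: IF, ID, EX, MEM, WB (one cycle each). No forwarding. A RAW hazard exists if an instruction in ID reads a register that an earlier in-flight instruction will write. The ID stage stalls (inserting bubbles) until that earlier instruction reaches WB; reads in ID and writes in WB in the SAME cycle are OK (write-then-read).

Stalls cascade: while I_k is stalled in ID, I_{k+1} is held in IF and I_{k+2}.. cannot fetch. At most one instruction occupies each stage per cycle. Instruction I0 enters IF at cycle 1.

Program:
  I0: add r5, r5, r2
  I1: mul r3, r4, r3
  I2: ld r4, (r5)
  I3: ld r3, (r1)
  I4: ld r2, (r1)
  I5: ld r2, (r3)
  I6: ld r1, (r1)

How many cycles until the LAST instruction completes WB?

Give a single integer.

I0 add r5 <- r5,r2: IF@1 ID@2 stall=0 (-) EX@3 MEM@4 WB@5
I1 mul r3 <- r4,r3: IF@2 ID@3 stall=0 (-) EX@4 MEM@5 WB@6
I2 ld r4 <- r5: IF@3 ID@4 stall=1 (RAW on I0.r5 (WB@5)) EX@6 MEM@7 WB@8
I3 ld r3 <- r1: IF@4 ID@6 stall=0 (-) EX@7 MEM@8 WB@9
I4 ld r2 <- r1: IF@6 ID@7 stall=0 (-) EX@8 MEM@9 WB@10
I5 ld r2 <- r3: IF@7 ID@8 stall=1 (RAW on I3.r3 (WB@9)) EX@10 MEM@11 WB@12
I6 ld r1 <- r1: IF@8 ID@10 stall=0 (-) EX@11 MEM@12 WB@13

Answer: 13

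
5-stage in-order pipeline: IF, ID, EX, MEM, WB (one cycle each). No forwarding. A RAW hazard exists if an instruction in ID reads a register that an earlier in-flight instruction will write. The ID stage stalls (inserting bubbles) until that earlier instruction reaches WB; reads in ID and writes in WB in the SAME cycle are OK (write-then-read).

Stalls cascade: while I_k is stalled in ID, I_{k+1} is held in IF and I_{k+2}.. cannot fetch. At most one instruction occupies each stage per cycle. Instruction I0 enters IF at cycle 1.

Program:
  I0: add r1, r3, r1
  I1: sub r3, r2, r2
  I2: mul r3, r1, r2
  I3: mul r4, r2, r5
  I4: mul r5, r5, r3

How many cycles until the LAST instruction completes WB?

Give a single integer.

I0 add r1 <- r3,r1: IF@1 ID@2 stall=0 (-) EX@3 MEM@4 WB@5
I1 sub r3 <- r2,r2: IF@2 ID@3 stall=0 (-) EX@4 MEM@5 WB@6
I2 mul r3 <- r1,r2: IF@3 ID@4 stall=1 (RAW on I0.r1 (WB@5)) EX@6 MEM@7 WB@8
I3 mul r4 <- r2,r5: IF@4 ID@6 stall=0 (-) EX@7 MEM@8 WB@9
I4 mul r5 <- r5,r3: IF@6 ID@7 stall=1 (RAW on I2.r3 (WB@8)) EX@9 MEM@10 WB@11

Answer: 11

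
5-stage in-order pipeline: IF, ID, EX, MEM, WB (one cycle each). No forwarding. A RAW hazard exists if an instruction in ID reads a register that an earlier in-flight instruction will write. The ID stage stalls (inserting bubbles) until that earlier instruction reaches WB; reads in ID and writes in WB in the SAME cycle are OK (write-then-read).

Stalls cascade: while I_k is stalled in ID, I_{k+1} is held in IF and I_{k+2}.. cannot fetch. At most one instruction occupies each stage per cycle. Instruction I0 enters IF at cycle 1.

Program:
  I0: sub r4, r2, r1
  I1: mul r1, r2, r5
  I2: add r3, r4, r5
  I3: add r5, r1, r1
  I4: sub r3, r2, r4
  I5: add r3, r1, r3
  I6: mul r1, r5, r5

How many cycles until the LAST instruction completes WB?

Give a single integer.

I0 sub r4 <- r2,r1: IF@1 ID@2 stall=0 (-) EX@3 MEM@4 WB@5
I1 mul r1 <- r2,r5: IF@2 ID@3 stall=0 (-) EX@4 MEM@5 WB@6
I2 add r3 <- r4,r5: IF@3 ID@4 stall=1 (RAW on I0.r4 (WB@5)) EX@6 MEM@7 WB@8
I3 add r5 <- r1,r1: IF@4 ID@6 stall=0 (-) EX@7 MEM@8 WB@9
I4 sub r3 <- r2,r4: IF@6 ID@7 stall=0 (-) EX@8 MEM@9 WB@10
I5 add r3 <- r1,r3: IF@7 ID@8 stall=2 (RAW on I4.r3 (WB@10)) EX@11 MEM@12 WB@13
I6 mul r1 <- r5,r5: IF@8 ID@11 stall=0 (-) EX@12 MEM@13 WB@14

Answer: 14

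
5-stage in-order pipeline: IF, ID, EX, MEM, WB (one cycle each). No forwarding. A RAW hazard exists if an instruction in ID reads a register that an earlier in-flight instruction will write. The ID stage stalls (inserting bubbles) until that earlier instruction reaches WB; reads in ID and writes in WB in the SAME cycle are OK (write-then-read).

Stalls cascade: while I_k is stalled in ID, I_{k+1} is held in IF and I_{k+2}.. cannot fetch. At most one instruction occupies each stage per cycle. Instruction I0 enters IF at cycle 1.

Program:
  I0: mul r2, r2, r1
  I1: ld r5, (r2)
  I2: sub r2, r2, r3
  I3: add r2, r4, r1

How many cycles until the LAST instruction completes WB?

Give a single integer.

Answer: 10

Derivation:
I0 mul r2 <- r2,r1: IF@1 ID@2 stall=0 (-) EX@3 MEM@4 WB@5
I1 ld r5 <- r2: IF@2 ID@3 stall=2 (RAW on I0.r2 (WB@5)) EX@6 MEM@7 WB@8
I2 sub r2 <- r2,r3: IF@3 ID@6 stall=0 (-) EX@7 MEM@8 WB@9
I3 add r2 <- r4,r1: IF@6 ID@7 stall=0 (-) EX@8 MEM@9 WB@10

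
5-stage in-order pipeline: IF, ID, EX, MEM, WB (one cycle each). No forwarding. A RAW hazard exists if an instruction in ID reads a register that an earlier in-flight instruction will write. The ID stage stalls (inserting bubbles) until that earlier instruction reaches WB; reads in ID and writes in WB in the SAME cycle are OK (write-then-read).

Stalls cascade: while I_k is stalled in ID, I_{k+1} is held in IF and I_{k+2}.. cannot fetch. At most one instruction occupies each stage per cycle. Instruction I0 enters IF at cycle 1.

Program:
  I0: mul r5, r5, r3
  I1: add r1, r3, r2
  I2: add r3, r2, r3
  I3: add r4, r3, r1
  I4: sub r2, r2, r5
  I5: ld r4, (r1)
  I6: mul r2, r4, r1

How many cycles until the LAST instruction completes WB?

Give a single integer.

Answer: 15

Derivation:
I0 mul r5 <- r5,r3: IF@1 ID@2 stall=0 (-) EX@3 MEM@4 WB@5
I1 add r1 <- r3,r2: IF@2 ID@3 stall=0 (-) EX@4 MEM@5 WB@6
I2 add r3 <- r2,r3: IF@3 ID@4 stall=0 (-) EX@5 MEM@6 WB@7
I3 add r4 <- r3,r1: IF@4 ID@5 stall=2 (RAW on I2.r3 (WB@7)) EX@8 MEM@9 WB@10
I4 sub r2 <- r2,r5: IF@5 ID@8 stall=0 (-) EX@9 MEM@10 WB@11
I5 ld r4 <- r1: IF@8 ID@9 stall=0 (-) EX@10 MEM@11 WB@12
I6 mul r2 <- r4,r1: IF@9 ID@10 stall=2 (RAW on I5.r4 (WB@12)) EX@13 MEM@14 WB@15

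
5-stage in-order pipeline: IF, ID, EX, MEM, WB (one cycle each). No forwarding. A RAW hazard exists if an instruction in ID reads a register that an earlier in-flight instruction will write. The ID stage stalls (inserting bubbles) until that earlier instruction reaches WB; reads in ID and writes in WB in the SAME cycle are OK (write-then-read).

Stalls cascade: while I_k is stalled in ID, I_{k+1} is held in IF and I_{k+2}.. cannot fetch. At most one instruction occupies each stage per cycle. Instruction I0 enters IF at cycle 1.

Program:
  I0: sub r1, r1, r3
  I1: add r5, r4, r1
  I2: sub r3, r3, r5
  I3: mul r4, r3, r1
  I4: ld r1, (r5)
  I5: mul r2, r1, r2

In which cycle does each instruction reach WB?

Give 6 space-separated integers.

I0 sub r1 <- r1,r3: IF@1 ID@2 stall=0 (-) EX@3 MEM@4 WB@5
I1 add r5 <- r4,r1: IF@2 ID@3 stall=2 (RAW on I0.r1 (WB@5)) EX@6 MEM@7 WB@8
I2 sub r3 <- r3,r5: IF@3 ID@6 stall=2 (RAW on I1.r5 (WB@8)) EX@9 MEM@10 WB@11
I3 mul r4 <- r3,r1: IF@6 ID@9 stall=2 (RAW on I2.r3 (WB@11)) EX@12 MEM@13 WB@14
I4 ld r1 <- r5: IF@9 ID@12 stall=0 (-) EX@13 MEM@14 WB@15
I5 mul r2 <- r1,r2: IF@12 ID@13 stall=2 (RAW on I4.r1 (WB@15)) EX@16 MEM@17 WB@18

Answer: 5 8 11 14 15 18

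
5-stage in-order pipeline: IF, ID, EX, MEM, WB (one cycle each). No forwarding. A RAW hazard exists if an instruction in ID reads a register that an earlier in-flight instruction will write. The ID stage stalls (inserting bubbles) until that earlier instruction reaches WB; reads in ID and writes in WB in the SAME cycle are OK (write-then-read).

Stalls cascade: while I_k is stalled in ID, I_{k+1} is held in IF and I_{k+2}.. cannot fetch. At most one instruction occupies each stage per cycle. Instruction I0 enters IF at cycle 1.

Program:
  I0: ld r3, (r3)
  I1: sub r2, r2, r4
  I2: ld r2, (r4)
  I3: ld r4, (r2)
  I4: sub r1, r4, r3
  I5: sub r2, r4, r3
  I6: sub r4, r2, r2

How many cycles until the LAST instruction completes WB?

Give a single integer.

Answer: 17

Derivation:
I0 ld r3 <- r3: IF@1 ID@2 stall=0 (-) EX@3 MEM@4 WB@5
I1 sub r2 <- r2,r4: IF@2 ID@3 stall=0 (-) EX@4 MEM@5 WB@6
I2 ld r2 <- r4: IF@3 ID@4 stall=0 (-) EX@5 MEM@6 WB@7
I3 ld r4 <- r2: IF@4 ID@5 stall=2 (RAW on I2.r2 (WB@7)) EX@8 MEM@9 WB@10
I4 sub r1 <- r4,r3: IF@5 ID@8 stall=2 (RAW on I3.r4 (WB@10)) EX@11 MEM@12 WB@13
I5 sub r2 <- r4,r3: IF@8 ID@11 stall=0 (-) EX@12 MEM@13 WB@14
I6 sub r4 <- r2,r2: IF@11 ID@12 stall=2 (RAW on I5.r2 (WB@14)) EX@15 MEM@16 WB@17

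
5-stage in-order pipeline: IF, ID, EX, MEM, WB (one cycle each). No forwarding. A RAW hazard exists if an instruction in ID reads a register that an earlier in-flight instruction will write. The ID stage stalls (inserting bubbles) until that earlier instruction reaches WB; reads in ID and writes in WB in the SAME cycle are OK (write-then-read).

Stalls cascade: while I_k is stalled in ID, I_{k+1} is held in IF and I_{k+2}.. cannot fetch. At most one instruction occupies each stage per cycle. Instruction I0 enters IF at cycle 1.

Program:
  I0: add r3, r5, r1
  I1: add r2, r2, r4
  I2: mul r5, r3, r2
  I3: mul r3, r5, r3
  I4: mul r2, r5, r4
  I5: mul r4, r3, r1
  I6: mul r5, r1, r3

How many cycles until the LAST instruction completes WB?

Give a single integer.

I0 add r3 <- r5,r1: IF@1 ID@2 stall=0 (-) EX@3 MEM@4 WB@5
I1 add r2 <- r2,r4: IF@2 ID@3 stall=0 (-) EX@4 MEM@5 WB@6
I2 mul r5 <- r3,r2: IF@3 ID@4 stall=2 (RAW on I1.r2 (WB@6)) EX@7 MEM@8 WB@9
I3 mul r3 <- r5,r3: IF@4 ID@7 stall=2 (RAW on I2.r5 (WB@9)) EX@10 MEM@11 WB@12
I4 mul r2 <- r5,r4: IF@7 ID@10 stall=0 (-) EX@11 MEM@12 WB@13
I5 mul r4 <- r3,r1: IF@10 ID@11 stall=1 (RAW on I3.r3 (WB@12)) EX@13 MEM@14 WB@15
I6 mul r5 <- r1,r3: IF@11 ID@13 stall=0 (-) EX@14 MEM@15 WB@16

Answer: 16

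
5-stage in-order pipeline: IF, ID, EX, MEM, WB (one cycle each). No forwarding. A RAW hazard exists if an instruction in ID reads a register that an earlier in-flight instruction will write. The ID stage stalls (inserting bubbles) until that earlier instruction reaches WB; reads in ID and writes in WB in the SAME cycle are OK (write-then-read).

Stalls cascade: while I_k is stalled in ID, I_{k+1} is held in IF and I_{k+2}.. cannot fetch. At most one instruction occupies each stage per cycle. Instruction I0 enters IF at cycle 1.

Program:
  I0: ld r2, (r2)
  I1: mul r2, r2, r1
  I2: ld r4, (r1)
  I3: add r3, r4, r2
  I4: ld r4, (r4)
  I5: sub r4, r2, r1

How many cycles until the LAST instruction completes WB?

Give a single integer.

Answer: 14

Derivation:
I0 ld r2 <- r2: IF@1 ID@2 stall=0 (-) EX@3 MEM@4 WB@5
I1 mul r2 <- r2,r1: IF@2 ID@3 stall=2 (RAW on I0.r2 (WB@5)) EX@6 MEM@7 WB@8
I2 ld r4 <- r1: IF@3 ID@6 stall=0 (-) EX@7 MEM@8 WB@9
I3 add r3 <- r4,r2: IF@6 ID@7 stall=2 (RAW on I2.r4 (WB@9)) EX@10 MEM@11 WB@12
I4 ld r4 <- r4: IF@7 ID@10 stall=0 (-) EX@11 MEM@12 WB@13
I5 sub r4 <- r2,r1: IF@10 ID@11 stall=0 (-) EX@12 MEM@13 WB@14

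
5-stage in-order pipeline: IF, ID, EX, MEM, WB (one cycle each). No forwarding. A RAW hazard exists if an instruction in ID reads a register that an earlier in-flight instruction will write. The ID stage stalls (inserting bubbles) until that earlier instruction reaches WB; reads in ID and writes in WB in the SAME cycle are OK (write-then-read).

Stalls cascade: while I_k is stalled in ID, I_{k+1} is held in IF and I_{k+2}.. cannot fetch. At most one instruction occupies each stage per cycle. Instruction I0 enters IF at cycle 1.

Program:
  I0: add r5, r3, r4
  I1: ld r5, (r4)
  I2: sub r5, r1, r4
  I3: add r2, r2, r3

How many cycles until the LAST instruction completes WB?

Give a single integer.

Answer: 8

Derivation:
I0 add r5 <- r3,r4: IF@1 ID@2 stall=0 (-) EX@3 MEM@4 WB@5
I1 ld r5 <- r4: IF@2 ID@3 stall=0 (-) EX@4 MEM@5 WB@6
I2 sub r5 <- r1,r4: IF@3 ID@4 stall=0 (-) EX@5 MEM@6 WB@7
I3 add r2 <- r2,r3: IF@4 ID@5 stall=0 (-) EX@6 MEM@7 WB@8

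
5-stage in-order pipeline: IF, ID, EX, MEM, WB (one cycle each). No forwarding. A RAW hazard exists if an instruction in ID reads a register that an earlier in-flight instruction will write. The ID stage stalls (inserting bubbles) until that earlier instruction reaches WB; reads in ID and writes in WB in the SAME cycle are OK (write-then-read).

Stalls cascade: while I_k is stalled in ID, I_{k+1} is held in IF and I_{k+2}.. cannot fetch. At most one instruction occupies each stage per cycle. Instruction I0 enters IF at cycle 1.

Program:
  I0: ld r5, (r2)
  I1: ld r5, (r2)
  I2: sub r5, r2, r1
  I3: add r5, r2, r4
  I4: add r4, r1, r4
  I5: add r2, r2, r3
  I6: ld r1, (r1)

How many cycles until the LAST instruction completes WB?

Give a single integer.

Answer: 11

Derivation:
I0 ld r5 <- r2: IF@1 ID@2 stall=0 (-) EX@3 MEM@4 WB@5
I1 ld r5 <- r2: IF@2 ID@3 stall=0 (-) EX@4 MEM@5 WB@6
I2 sub r5 <- r2,r1: IF@3 ID@4 stall=0 (-) EX@5 MEM@6 WB@7
I3 add r5 <- r2,r4: IF@4 ID@5 stall=0 (-) EX@6 MEM@7 WB@8
I4 add r4 <- r1,r4: IF@5 ID@6 stall=0 (-) EX@7 MEM@8 WB@9
I5 add r2 <- r2,r3: IF@6 ID@7 stall=0 (-) EX@8 MEM@9 WB@10
I6 ld r1 <- r1: IF@7 ID@8 stall=0 (-) EX@9 MEM@10 WB@11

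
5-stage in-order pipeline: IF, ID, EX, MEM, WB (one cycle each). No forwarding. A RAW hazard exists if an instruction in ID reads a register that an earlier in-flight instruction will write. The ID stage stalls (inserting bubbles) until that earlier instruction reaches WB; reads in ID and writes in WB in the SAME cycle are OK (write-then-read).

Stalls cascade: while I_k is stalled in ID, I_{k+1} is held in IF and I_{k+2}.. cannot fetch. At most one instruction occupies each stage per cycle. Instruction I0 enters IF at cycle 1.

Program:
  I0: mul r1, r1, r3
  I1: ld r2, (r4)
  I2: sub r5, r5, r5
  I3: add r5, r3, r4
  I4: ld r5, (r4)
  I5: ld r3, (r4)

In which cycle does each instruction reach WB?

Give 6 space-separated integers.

Answer: 5 6 7 8 9 10

Derivation:
I0 mul r1 <- r1,r3: IF@1 ID@2 stall=0 (-) EX@3 MEM@4 WB@5
I1 ld r2 <- r4: IF@2 ID@3 stall=0 (-) EX@4 MEM@5 WB@6
I2 sub r5 <- r5,r5: IF@3 ID@4 stall=0 (-) EX@5 MEM@6 WB@7
I3 add r5 <- r3,r4: IF@4 ID@5 stall=0 (-) EX@6 MEM@7 WB@8
I4 ld r5 <- r4: IF@5 ID@6 stall=0 (-) EX@7 MEM@8 WB@9
I5 ld r3 <- r4: IF@6 ID@7 stall=0 (-) EX@8 MEM@9 WB@10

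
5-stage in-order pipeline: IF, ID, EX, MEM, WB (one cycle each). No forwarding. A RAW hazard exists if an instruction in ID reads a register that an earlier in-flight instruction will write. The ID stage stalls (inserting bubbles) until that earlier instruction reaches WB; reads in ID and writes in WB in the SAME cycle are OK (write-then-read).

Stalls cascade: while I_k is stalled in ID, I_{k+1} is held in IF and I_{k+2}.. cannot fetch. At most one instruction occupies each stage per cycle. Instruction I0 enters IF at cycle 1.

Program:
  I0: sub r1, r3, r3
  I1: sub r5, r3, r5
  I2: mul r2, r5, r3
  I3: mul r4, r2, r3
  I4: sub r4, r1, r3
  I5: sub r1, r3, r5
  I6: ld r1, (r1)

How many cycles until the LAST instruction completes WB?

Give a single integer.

Answer: 17

Derivation:
I0 sub r1 <- r3,r3: IF@1 ID@2 stall=0 (-) EX@3 MEM@4 WB@5
I1 sub r5 <- r3,r5: IF@2 ID@3 stall=0 (-) EX@4 MEM@5 WB@6
I2 mul r2 <- r5,r3: IF@3 ID@4 stall=2 (RAW on I1.r5 (WB@6)) EX@7 MEM@8 WB@9
I3 mul r4 <- r2,r3: IF@4 ID@7 stall=2 (RAW on I2.r2 (WB@9)) EX@10 MEM@11 WB@12
I4 sub r4 <- r1,r3: IF@7 ID@10 stall=0 (-) EX@11 MEM@12 WB@13
I5 sub r1 <- r3,r5: IF@10 ID@11 stall=0 (-) EX@12 MEM@13 WB@14
I6 ld r1 <- r1: IF@11 ID@12 stall=2 (RAW on I5.r1 (WB@14)) EX@15 MEM@16 WB@17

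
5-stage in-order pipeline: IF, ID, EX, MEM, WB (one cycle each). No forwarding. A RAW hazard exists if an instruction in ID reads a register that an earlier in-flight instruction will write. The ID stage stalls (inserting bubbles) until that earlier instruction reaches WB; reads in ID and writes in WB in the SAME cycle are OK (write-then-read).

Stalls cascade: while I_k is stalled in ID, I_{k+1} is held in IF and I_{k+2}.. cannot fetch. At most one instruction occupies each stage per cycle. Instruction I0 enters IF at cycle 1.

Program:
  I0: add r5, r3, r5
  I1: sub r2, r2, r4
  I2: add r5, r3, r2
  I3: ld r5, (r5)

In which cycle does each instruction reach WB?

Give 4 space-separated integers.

I0 add r5 <- r3,r5: IF@1 ID@2 stall=0 (-) EX@3 MEM@4 WB@5
I1 sub r2 <- r2,r4: IF@2 ID@3 stall=0 (-) EX@4 MEM@5 WB@6
I2 add r5 <- r3,r2: IF@3 ID@4 stall=2 (RAW on I1.r2 (WB@6)) EX@7 MEM@8 WB@9
I3 ld r5 <- r5: IF@4 ID@7 stall=2 (RAW on I2.r5 (WB@9)) EX@10 MEM@11 WB@12

Answer: 5 6 9 12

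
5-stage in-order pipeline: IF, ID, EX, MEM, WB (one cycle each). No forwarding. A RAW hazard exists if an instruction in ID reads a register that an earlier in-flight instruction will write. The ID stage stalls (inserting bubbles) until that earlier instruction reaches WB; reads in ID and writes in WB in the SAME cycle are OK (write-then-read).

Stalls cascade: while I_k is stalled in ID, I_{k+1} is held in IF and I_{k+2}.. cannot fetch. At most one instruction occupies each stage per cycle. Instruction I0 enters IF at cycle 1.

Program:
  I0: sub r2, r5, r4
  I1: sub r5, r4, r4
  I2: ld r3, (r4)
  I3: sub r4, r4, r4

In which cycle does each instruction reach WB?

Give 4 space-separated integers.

I0 sub r2 <- r5,r4: IF@1 ID@2 stall=0 (-) EX@3 MEM@4 WB@5
I1 sub r5 <- r4,r4: IF@2 ID@3 stall=0 (-) EX@4 MEM@5 WB@6
I2 ld r3 <- r4: IF@3 ID@4 stall=0 (-) EX@5 MEM@6 WB@7
I3 sub r4 <- r4,r4: IF@4 ID@5 stall=0 (-) EX@6 MEM@7 WB@8

Answer: 5 6 7 8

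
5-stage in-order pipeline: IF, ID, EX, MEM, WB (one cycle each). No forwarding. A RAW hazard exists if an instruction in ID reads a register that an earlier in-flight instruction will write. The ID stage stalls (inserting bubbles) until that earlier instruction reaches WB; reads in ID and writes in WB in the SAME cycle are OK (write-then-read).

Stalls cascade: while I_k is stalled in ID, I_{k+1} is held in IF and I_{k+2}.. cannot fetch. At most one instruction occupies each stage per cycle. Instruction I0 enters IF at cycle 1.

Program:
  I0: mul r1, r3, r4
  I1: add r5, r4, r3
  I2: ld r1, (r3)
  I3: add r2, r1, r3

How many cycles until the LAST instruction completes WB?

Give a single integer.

I0 mul r1 <- r3,r4: IF@1 ID@2 stall=0 (-) EX@3 MEM@4 WB@5
I1 add r5 <- r4,r3: IF@2 ID@3 stall=0 (-) EX@4 MEM@5 WB@6
I2 ld r1 <- r3: IF@3 ID@4 stall=0 (-) EX@5 MEM@6 WB@7
I3 add r2 <- r1,r3: IF@4 ID@5 stall=2 (RAW on I2.r1 (WB@7)) EX@8 MEM@9 WB@10

Answer: 10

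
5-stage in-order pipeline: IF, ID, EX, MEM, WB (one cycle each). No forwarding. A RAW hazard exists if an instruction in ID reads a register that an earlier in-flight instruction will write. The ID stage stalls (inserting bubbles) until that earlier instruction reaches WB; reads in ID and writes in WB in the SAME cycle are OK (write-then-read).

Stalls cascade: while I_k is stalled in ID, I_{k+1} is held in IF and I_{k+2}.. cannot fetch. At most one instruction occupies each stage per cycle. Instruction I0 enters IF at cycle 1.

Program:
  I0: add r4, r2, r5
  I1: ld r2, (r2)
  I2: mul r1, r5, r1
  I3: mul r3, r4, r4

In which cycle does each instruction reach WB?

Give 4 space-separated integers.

Answer: 5 6 7 8

Derivation:
I0 add r4 <- r2,r5: IF@1 ID@2 stall=0 (-) EX@3 MEM@4 WB@5
I1 ld r2 <- r2: IF@2 ID@3 stall=0 (-) EX@4 MEM@5 WB@6
I2 mul r1 <- r5,r1: IF@3 ID@4 stall=0 (-) EX@5 MEM@6 WB@7
I3 mul r3 <- r4,r4: IF@4 ID@5 stall=0 (-) EX@6 MEM@7 WB@8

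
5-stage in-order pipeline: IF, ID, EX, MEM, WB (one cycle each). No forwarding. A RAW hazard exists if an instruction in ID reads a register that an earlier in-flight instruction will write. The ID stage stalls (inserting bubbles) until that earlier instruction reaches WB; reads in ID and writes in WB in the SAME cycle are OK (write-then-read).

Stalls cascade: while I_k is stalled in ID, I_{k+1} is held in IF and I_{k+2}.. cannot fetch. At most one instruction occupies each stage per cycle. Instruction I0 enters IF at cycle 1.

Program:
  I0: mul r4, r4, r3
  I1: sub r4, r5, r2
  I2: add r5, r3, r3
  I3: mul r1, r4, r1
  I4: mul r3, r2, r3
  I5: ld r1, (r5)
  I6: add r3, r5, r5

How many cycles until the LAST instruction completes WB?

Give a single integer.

I0 mul r4 <- r4,r3: IF@1 ID@2 stall=0 (-) EX@3 MEM@4 WB@5
I1 sub r4 <- r5,r2: IF@2 ID@3 stall=0 (-) EX@4 MEM@5 WB@6
I2 add r5 <- r3,r3: IF@3 ID@4 stall=0 (-) EX@5 MEM@6 WB@7
I3 mul r1 <- r4,r1: IF@4 ID@5 stall=1 (RAW on I1.r4 (WB@6)) EX@7 MEM@8 WB@9
I4 mul r3 <- r2,r3: IF@5 ID@7 stall=0 (-) EX@8 MEM@9 WB@10
I5 ld r1 <- r5: IF@7 ID@8 stall=0 (-) EX@9 MEM@10 WB@11
I6 add r3 <- r5,r5: IF@8 ID@9 stall=0 (-) EX@10 MEM@11 WB@12

Answer: 12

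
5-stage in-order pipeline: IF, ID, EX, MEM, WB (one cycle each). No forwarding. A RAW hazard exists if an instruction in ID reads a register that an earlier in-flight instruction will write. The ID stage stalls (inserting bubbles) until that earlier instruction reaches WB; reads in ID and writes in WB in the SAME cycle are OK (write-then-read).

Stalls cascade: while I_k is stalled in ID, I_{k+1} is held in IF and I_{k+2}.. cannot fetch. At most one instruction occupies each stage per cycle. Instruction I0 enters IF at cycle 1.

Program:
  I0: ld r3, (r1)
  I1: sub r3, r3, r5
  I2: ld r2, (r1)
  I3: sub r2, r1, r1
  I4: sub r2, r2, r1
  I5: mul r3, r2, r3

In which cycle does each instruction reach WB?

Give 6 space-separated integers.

Answer: 5 8 9 10 13 16

Derivation:
I0 ld r3 <- r1: IF@1 ID@2 stall=0 (-) EX@3 MEM@4 WB@5
I1 sub r3 <- r3,r5: IF@2 ID@3 stall=2 (RAW on I0.r3 (WB@5)) EX@6 MEM@7 WB@8
I2 ld r2 <- r1: IF@3 ID@6 stall=0 (-) EX@7 MEM@8 WB@9
I3 sub r2 <- r1,r1: IF@6 ID@7 stall=0 (-) EX@8 MEM@9 WB@10
I4 sub r2 <- r2,r1: IF@7 ID@8 stall=2 (RAW on I3.r2 (WB@10)) EX@11 MEM@12 WB@13
I5 mul r3 <- r2,r3: IF@8 ID@11 stall=2 (RAW on I4.r2 (WB@13)) EX@14 MEM@15 WB@16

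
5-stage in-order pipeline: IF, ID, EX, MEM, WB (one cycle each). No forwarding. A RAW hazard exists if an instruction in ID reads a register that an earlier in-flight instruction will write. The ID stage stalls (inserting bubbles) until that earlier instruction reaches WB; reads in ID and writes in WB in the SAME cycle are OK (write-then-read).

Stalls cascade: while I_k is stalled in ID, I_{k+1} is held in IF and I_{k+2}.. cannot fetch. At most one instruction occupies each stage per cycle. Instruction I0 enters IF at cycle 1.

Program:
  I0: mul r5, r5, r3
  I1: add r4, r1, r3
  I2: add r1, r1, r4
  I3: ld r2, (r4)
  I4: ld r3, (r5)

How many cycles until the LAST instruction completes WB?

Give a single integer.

I0 mul r5 <- r5,r3: IF@1 ID@2 stall=0 (-) EX@3 MEM@4 WB@5
I1 add r4 <- r1,r3: IF@2 ID@3 stall=0 (-) EX@4 MEM@5 WB@6
I2 add r1 <- r1,r4: IF@3 ID@4 stall=2 (RAW on I1.r4 (WB@6)) EX@7 MEM@8 WB@9
I3 ld r2 <- r4: IF@4 ID@7 stall=0 (-) EX@8 MEM@9 WB@10
I4 ld r3 <- r5: IF@7 ID@8 stall=0 (-) EX@9 MEM@10 WB@11

Answer: 11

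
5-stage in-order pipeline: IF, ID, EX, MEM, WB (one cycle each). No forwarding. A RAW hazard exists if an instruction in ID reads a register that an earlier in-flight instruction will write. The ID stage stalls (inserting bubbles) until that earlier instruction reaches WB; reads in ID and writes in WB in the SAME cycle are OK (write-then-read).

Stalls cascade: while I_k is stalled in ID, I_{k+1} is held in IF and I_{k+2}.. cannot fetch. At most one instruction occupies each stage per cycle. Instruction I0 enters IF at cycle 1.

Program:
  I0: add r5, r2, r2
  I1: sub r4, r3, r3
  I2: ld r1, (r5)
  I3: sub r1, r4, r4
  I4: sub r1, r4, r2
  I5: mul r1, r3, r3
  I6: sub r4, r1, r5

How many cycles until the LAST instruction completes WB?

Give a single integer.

I0 add r5 <- r2,r2: IF@1 ID@2 stall=0 (-) EX@3 MEM@4 WB@5
I1 sub r4 <- r3,r3: IF@2 ID@3 stall=0 (-) EX@4 MEM@5 WB@6
I2 ld r1 <- r5: IF@3 ID@4 stall=1 (RAW on I0.r5 (WB@5)) EX@6 MEM@7 WB@8
I3 sub r1 <- r4,r4: IF@4 ID@6 stall=0 (-) EX@7 MEM@8 WB@9
I4 sub r1 <- r4,r2: IF@6 ID@7 stall=0 (-) EX@8 MEM@9 WB@10
I5 mul r1 <- r3,r3: IF@7 ID@8 stall=0 (-) EX@9 MEM@10 WB@11
I6 sub r4 <- r1,r5: IF@8 ID@9 stall=2 (RAW on I5.r1 (WB@11)) EX@12 MEM@13 WB@14

Answer: 14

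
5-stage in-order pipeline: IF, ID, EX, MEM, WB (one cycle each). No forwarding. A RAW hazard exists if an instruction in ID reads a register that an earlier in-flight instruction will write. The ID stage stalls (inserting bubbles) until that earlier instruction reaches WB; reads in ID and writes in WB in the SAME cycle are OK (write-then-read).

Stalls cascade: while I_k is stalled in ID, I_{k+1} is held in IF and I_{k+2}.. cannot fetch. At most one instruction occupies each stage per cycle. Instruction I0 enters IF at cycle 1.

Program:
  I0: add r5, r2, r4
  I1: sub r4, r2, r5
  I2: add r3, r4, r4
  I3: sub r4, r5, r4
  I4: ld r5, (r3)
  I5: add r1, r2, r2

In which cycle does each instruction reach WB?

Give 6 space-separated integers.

I0 add r5 <- r2,r4: IF@1 ID@2 stall=0 (-) EX@3 MEM@4 WB@5
I1 sub r4 <- r2,r5: IF@2 ID@3 stall=2 (RAW on I0.r5 (WB@5)) EX@6 MEM@7 WB@8
I2 add r3 <- r4,r4: IF@3 ID@6 stall=2 (RAW on I1.r4 (WB@8)) EX@9 MEM@10 WB@11
I3 sub r4 <- r5,r4: IF@6 ID@9 stall=0 (-) EX@10 MEM@11 WB@12
I4 ld r5 <- r3: IF@9 ID@10 stall=1 (RAW on I2.r3 (WB@11)) EX@12 MEM@13 WB@14
I5 add r1 <- r2,r2: IF@10 ID@12 stall=0 (-) EX@13 MEM@14 WB@15

Answer: 5 8 11 12 14 15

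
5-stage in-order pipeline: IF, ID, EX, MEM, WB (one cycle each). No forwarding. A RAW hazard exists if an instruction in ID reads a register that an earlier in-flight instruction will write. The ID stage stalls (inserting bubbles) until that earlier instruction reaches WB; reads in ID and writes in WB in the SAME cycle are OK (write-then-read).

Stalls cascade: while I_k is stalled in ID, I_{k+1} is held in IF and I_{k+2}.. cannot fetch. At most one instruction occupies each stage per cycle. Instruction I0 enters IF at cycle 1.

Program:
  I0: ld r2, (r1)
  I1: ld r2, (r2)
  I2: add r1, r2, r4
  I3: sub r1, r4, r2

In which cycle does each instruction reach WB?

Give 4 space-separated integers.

I0 ld r2 <- r1: IF@1 ID@2 stall=0 (-) EX@3 MEM@4 WB@5
I1 ld r2 <- r2: IF@2 ID@3 stall=2 (RAW on I0.r2 (WB@5)) EX@6 MEM@7 WB@8
I2 add r1 <- r2,r4: IF@3 ID@6 stall=2 (RAW on I1.r2 (WB@8)) EX@9 MEM@10 WB@11
I3 sub r1 <- r4,r2: IF@6 ID@9 stall=0 (-) EX@10 MEM@11 WB@12

Answer: 5 8 11 12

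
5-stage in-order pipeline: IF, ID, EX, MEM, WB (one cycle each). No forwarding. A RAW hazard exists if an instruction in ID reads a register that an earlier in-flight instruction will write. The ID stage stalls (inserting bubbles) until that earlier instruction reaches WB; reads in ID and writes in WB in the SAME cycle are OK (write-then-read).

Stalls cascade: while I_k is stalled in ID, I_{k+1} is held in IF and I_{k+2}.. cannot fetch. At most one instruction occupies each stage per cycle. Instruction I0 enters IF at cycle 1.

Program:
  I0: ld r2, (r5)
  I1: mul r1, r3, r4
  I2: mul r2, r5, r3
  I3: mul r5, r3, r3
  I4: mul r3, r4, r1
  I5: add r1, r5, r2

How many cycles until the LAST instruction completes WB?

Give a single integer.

Answer: 11

Derivation:
I0 ld r2 <- r5: IF@1 ID@2 stall=0 (-) EX@3 MEM@4 WB@5
I1 mul r1 <- r3,r4: IF@2 ID@3 stall=0 (-) EX@4 MEM@5 WB@6
I2 mul r2 <- r5,r3: IF@3 ID@4 stall=0 (-) EX@5 MEM@6 WB@7
I3 mul r5 <- r3,r3: IF@4 ID@5 stall=0 (-) EX@6 MEM@7 WB@8
I4 mul r3 <- r4,r1: IF@5 ID@6 stall=0 (-) EX@7 MEM@8 WB@9
I5 add r1 <- r5,r2: IF@6 ID@7 stall=1 (RAW on I3.r5 (WB@8)) EX@9 MEM@10 WB@11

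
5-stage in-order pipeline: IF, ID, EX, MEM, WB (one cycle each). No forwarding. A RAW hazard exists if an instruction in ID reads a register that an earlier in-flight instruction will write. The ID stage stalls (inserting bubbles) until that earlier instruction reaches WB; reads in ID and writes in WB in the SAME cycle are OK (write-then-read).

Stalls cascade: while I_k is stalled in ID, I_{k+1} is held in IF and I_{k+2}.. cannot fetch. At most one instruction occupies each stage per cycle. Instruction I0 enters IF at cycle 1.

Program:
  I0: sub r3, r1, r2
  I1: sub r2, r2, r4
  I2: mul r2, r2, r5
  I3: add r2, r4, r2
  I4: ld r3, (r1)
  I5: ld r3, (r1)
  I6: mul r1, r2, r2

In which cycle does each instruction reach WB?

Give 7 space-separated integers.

I0 sub r3 <- r1,r2: IF@1 ID@2 stall=0 (-) EX@3 MEM@4 WB@5
I1 sub r2 <- r2,r4: IF@2 ID@3 stall=0 (-) EX@4 MEM@5 WB@6
I2 mul r2 <- r2,r5: IF@3 ID@4 stall=2 (RAW on I1.r2 (WB@6)) EX@7 MEM@8 WB@9
I3 add r2 <- r4,r2: IF@4 ID@7 stall=2 (RAW on I2.r2 (WB@9)) EX@10 MEM@11 WB@12
I4 ld r3 <- r1: IF@7 ID@10 stall=0 (-) EX@11 MEM@12 WB@13
I5 ld r3 <- r1: IF@10 ID@11 stall=0 (-) EX@12 MEM@13 WB@14
I6 mul r1 <- r2,r2: IF@11 ID@12 stall=0 (-) EX@13 MEM@14 WB@15

Answer: 5 6 9 12 13 14 15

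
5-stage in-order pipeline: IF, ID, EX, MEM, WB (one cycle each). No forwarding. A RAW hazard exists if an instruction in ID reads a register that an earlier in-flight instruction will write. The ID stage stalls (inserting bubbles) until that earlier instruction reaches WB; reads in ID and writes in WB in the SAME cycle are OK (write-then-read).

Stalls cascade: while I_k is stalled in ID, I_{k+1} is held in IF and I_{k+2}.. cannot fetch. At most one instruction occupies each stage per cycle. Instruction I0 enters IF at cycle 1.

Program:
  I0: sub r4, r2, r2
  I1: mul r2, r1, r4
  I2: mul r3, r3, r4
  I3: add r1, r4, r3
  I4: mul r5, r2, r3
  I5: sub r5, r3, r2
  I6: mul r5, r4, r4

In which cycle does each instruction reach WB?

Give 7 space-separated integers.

I0 sub r4 <- r2,r2: IF@1 ID@2 stall=0 (-) EX@3 MEM@4 WB@5
I1 mul r2 <- r1,r4: IF@2 ID@3 stall=2 (RAW on I0.r4 (WB@5)) EX@6 MEM@7 WB@8
I2 mul r3 <- r3,r4: IF@3 ID@6 stall=0 (-) EX@7 MEM@8 WB@9
I3 add r1 <- r4,r3: IF@6 ID@7 stall=2 (RAW on I2.r3 (WB@9)) EX@10 MEM@11 WB@12
I4 mul r5 <- r2,r3: IF@7 ID@10 stall=0 (-) EX@11 MEM@12 WB@13
I5 sub r5 <- r3,r2: IF@10 ID@11 stall=0 (-) EX@12 MEM@13 WB@14
I6 mul r5 <- r4,r4: IF@11 ID@12 stall=0 (-) EX@13 MEM@14 WB@15

Answer: 5 8 9 12 13 14 15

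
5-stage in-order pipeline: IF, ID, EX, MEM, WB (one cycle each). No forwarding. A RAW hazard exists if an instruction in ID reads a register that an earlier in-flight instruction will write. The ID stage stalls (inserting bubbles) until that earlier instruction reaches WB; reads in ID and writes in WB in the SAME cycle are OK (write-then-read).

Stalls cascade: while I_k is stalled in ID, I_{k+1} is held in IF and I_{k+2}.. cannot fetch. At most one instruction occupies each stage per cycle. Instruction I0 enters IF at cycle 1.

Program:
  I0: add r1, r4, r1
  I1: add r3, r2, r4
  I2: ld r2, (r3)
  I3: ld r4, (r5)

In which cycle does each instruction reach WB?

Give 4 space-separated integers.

Answer: 5 6 9 10

Derivation:
I0 add r1 <- r4,r1: IF@1 ID@2 stall=0 (-) EX@3 MEM@4 WB@5
I1 add r3 <- r2,r4: IF@2 ID@3 stall=0 (-) EX@4 MEM@5 WB@6
I2 ld r2 <- r3: IF@3 ID@4 stall=2 (RAW on I1.r3 (WB@6)) EX@7 MEM@8 WB@9
I3 ld r4 <- r5: IF@4 ID@7 stall=0 (-) EX@8 MEM@9 WB@10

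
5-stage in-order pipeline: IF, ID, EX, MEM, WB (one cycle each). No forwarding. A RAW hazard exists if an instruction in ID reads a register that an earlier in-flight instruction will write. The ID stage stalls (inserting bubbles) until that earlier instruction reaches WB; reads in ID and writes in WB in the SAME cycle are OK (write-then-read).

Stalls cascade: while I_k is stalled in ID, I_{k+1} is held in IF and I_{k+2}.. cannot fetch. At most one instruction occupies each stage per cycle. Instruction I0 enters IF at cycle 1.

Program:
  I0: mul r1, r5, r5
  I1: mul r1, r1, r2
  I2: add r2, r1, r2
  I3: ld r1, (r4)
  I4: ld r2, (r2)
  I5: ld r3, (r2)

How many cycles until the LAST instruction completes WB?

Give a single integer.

Answer: 17

Derivation:
I0 mul r1 <- r5,r5: IF@1 ID@2 stall=0 (-) EX@3 MEM@4 WB@5
I1 mul r1 <- r1,r2: IF@2 ID@3 stall=2 (RAW on I0.r1 (WB@5)) EX@6 MEM@7 WB@8
I2 add r2 <- r1,r2: IF@3 ID@6 stall=2 (RAW on I1.r1 (WB@8)) EX@9 MEM@10 WB@11
I3 ld r1 <- r4: IF@6 ID@9 stall=0 (-) EX@10 MEM@11 WB@12
I4 ld r2 <- r2: IF@9 ID@10 stall=1 (RAW on I2.r2 (WB@11)) EX@12 MEM@13 WB@14
I5 ld r3 <- r2: IF@10 ID@12 stall=2 (RAW on I4.r2 (WB@14)) EX@15 MEM@16 WB@17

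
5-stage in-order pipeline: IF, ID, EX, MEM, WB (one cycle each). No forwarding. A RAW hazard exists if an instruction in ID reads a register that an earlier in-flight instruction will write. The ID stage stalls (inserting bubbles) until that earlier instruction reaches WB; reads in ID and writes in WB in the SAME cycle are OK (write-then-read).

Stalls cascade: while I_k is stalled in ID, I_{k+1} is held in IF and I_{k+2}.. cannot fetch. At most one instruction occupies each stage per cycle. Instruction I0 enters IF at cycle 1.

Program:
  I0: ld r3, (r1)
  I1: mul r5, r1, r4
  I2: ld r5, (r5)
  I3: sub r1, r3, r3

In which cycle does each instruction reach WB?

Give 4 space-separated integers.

Answer: 5 6 9 10

Derivation:
I0 ld r3 <- r1: IF@1 ID@2 stall=0 (-) EX@3 MEM@4 WB@5
I1 mul r5 <- r1,r4: IF@2 ID@3 stall=0 (-) EX@4 MEM@5 WB@6
I2 ld r5 <- r5: IF@3 ID@4 stall=2 (RAW on I1.r5 (WB@6)) EX@7 MEM@8 WB@9
I3 sub r1 <- r3,r3: IF@4 ID@7 stall=0 (-) EX@8 MEM@9 WB@10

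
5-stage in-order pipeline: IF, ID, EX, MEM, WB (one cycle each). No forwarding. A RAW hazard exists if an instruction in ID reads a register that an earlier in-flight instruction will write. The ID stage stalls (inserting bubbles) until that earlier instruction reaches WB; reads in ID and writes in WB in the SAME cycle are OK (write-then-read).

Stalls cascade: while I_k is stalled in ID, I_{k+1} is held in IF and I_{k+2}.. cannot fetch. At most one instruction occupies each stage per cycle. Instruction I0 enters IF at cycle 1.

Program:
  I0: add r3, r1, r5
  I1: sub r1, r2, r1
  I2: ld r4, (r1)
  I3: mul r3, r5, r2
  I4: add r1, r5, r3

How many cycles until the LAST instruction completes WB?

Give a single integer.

I0 add r3 <- r1,r5: IF@1 ID@2 stall=0 (-) EX@3 MEM@4 WB@5
I1 sub r1 <- r2,r1: IF@2 ID@3 stall=0 (-) EX@4 MEM@5 WB@6
I2 ld r4 <- r1: IF@3 ID@4 stall=2 (RAW on I1.r1 (WB@6)) EX@7 MEM@8 WB@9
I3 mul r3 <- r5,r2: IF@4 ID@7 stall=0 (-) EX@8 MEM@9 WB@10
I4 add r1 <- r5,r3: IF@7 ID@8 stall=2 (RAW on I3.r3 (WB@10)) EX@11 MEM@12 WB@13

Answer: 13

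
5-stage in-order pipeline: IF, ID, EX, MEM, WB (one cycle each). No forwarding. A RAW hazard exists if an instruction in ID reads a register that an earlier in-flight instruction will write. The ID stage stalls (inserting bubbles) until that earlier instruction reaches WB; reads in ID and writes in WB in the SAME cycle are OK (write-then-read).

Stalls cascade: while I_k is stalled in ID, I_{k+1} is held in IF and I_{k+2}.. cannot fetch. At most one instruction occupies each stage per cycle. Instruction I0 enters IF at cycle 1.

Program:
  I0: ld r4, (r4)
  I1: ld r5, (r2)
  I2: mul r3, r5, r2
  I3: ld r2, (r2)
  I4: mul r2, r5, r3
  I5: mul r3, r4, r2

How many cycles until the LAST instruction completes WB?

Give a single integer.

I0 ld r4 <- r4: IF@1 ID@2 stall=0 (-) EX@3 MEM@4 WB@5
I1 ld r5 <- r2: IF@2 ID@3 stall=0 (-) EX@4 MEM@5 WB@6
I2 mul r3 <- r5,r2: IF@3 ID@4 stall=2 (RAW on I1.r5 (WB@6)) EX@7 MEM@8 WB@9
I3 ld r2 <- r2: IF@4 ID@7 stall=0 (-) EX@8 MEM@9 WB@10
I4 mul r2 <- r5,r3: IF@7 ID@8 stall=1 (RAW on I2.r3 (WB@9)) EX@10 MEM@11 WB@12
I5 mul r3 <- r4,r2: IF@8 ID@10 stall=2 (RAW on I4.r2 (WB@12)) EX@13 MEM@14 WB@15

Answer: 15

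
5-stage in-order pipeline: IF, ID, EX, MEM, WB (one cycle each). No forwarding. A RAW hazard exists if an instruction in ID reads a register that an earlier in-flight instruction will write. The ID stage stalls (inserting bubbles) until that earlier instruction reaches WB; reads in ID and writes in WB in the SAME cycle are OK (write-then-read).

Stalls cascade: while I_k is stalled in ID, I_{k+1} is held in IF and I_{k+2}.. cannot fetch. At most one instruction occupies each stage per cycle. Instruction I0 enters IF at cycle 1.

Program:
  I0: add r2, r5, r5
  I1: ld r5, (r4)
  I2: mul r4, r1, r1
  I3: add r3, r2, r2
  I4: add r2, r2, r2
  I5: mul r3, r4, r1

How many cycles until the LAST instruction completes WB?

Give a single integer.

I0 add r2 <- r5,r5: IF@1 ID@2 stall=0 (-) EX@3 MEM@4 WB@5
I1 ld r5 <- r4: IF@2 ID@3 stall=0 (-) EX@4 MEM@5 WB@6
I2 mul r4 <- r1,r1: IF@3 ID@4 stall=0 (-) EX@5 MEM@6 WB@7
I3 add r3 <- r2,r2: IF@4 ID@5 stall=0 (-) EX@6 MEM@7 WB@8
I4 add r2 <- r2,r2: IF@5 ID@6 stall=0 (-) EX@7 MEM@8 WB@9
I5 mul r3 <- r4,r1: IF@6 ID@7 stall=0 (-) EX@8 MEM@9 WB@10

Answer: 10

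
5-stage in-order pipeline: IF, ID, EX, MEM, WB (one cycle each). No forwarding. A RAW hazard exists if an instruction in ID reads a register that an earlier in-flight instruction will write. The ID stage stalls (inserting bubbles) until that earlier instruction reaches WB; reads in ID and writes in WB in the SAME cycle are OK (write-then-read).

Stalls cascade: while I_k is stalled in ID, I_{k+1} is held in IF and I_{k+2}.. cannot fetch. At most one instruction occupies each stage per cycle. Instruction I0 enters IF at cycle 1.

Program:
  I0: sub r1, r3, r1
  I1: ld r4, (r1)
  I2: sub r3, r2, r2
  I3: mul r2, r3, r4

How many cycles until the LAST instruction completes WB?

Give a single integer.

Answer: 12

Derivation:
I0 sub r1 <- r3,r1: IF@1 ID@2 stall=0 (-) EX@3 MEM@4 WB@5
I1 ld r4 <- r1: IF@2 ID@3 stall=2 (RAW on I0.r1 (WB@5)) EX@6 MEM@7 WB@8
I2 sub r3 <- r2,r2: IF@3 ID@6 stall=0 (-) EX@7 MEM@8 WB@9
I3 mul r2 <- r3,r4: IF@6 ID@7 stall=2 (RAW on I2.r3 (WB@9)) EX@10 MEM@11 WB@12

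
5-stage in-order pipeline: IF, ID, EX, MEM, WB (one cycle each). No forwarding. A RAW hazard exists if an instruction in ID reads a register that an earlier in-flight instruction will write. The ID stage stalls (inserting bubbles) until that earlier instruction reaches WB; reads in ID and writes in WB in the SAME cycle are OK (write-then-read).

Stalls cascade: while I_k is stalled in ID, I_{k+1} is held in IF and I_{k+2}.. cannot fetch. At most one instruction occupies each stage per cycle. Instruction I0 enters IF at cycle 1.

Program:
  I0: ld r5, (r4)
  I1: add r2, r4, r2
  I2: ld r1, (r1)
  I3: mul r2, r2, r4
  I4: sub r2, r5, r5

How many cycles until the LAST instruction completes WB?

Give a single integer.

I0 ld r5 <- r4: IF@1 ID@2 stall=0 (-) EX@3 MEM@4 WB@5
I1 add r2 <- r4,r2: IF@2 ID@3 stall=0 (-) EX@4 MEM@5 WB@6
I2 ld r1 <- r1: IF@3 ID@4 stall=0 (-) EX@5 MEM@6 WB@7
I3 mul r2 <- r2,r4: IF@4 ID@5 stall=1 (RAW on I1.r2 (WB@6)) EX@7 MEM@8 WB@9
I4 sub r2 <- r5,r5: IF@5 ID@7 stall=0 (-) EX@8 MEM@9 WB@10

Answer: 10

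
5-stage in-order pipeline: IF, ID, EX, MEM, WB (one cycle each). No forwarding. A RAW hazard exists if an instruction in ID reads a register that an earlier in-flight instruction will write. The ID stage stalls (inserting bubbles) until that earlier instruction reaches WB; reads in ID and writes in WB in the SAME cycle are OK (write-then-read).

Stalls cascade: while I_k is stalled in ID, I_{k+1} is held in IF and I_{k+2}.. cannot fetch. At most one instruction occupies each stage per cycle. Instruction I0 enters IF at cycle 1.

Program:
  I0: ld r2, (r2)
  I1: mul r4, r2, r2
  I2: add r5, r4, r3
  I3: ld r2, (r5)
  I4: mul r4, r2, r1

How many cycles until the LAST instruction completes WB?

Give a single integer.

Answer: 17

Derivation:
I0 ld r2 <- r2: IF@1 ID@2 stall=0 (-) EX@3 MEM@4 WB@5
I1 mul r4 <- r2,r2: IF@2 ID@3 stall=2 (RAW on I0.r2 (WB@5)) EX@6 MEM@7 WB@8
I2 add r5 <- r4,r3: IF@3 ID@6 stall=2 (RAW on I1.r4 (WB@8)) EX@9 MEM@10 WB@11
I3 ld r2 <- r5: IF@6 ID@9 stall=2 (RAW on I2.r5 (WB@11)) EX@12 MEM@13 WB@14
I4 mul r4 <- r2,r1: IF@9 ID@12 stall=2 (RAW on I3.r2 (WB@14)) EX@15 MEM@16 WB@17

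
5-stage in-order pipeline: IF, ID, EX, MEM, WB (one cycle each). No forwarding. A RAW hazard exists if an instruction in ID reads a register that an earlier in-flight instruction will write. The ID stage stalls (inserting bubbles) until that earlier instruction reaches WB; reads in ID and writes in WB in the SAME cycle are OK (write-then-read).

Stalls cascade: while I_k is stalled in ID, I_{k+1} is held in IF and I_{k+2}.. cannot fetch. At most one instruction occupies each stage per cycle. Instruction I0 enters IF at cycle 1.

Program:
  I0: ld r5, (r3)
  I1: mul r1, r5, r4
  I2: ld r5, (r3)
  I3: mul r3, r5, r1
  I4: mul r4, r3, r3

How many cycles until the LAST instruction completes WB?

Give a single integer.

I0 ld r5 <- r3: IF@1 ID@2 stall=0 (-) EX@3 MEM@4 WB@5
I1 mul r1 <- r5,r4: IF@2 ID@3 stall=2 (RAW on I0.r5 (WB@5)) EX@6 MEM@7 WB@8
I2 ld r5 <- r3: IF@3 ID@6 stall=0 (-) EX@7 MEM@8 WB@9
I3 mul r3 <- r5,r1: IF@6 ID@7 stall=2 (RAW on I2.r5 (WB@9)) EX@10 MEM@11 WB@12
I4 mul r4 <- r3,r3: IF@7 ID@10 stall=2 (RAW on I3.r3 (WB@12)) EX@13 MEM@14 WB@15

Answer: 15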